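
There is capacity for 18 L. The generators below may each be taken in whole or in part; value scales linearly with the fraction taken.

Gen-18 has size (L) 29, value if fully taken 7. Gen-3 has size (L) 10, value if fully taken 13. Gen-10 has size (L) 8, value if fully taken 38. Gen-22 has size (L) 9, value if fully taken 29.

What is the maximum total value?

68.3

Best value per unit of size first: Gen-10 38/8≈4.75, Gen-22 29/9≈3.22, Gen-3 13/10≈1.3, Gen-18 7/29≈0.241.
All 8 L of Gen-10 fit (value 38) → 10 remain.
Gen-22: take in full, 9 L for value 29 → 1 left.
Fill the last 1 L with part of Gen-3: 1/10 of it earns 1.3.
Total value = 68.3.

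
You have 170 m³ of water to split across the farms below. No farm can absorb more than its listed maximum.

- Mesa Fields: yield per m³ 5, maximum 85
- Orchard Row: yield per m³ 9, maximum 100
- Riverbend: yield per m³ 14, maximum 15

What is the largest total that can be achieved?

Highest yield per m³ first: Riverbend 14 > Orchard Row 9 > Mesa Fields 5.
Riverbend takes 15 to reach its cap of 15 — 155 left.
Give Orchard Row 100 to hit its cap of 100 — 55 left.
Only 55 left; Mesa Fields takes them to reach 55.
Total = 5×55 + 9×100 + 14×15 = 1385.

1385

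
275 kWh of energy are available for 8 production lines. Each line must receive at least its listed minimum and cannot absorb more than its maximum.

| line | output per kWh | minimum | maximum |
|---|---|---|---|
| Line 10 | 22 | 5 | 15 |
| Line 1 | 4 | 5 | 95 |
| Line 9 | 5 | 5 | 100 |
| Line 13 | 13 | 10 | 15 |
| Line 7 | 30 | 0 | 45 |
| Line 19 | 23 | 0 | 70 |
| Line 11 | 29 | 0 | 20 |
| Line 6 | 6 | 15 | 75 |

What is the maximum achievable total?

4685

Meeting every minimum uses 5+5+5+10+0+0+0+15 = 40 kWh, leaving 235.
Rank by output per kWh: Line 7 30 > Line 11 29 > Line 19 23 > Line 10 22 > Line 13 13 > Line 6 6 > Line 9 5 > Line 1 4.
Give Line 7 45 more to hit its cap of 45 ; 190 left.
Give Line 11 20 more to hit its cap of 20 ; 170 left.
Line 19 takes 70 more to reach its cap of 70 ; 100 left.
Line 10: +10 to 15 (cap) ; 90 left.
Line 13: +5 to 15 (cap) ; 85 left.
Give Line 6 60 more to hit its cap of 75 ; 25 left.
Line 9 has room for 95 more but only 25 remain, so it gets 30.
Total = 22×15 + 4×5 + 5×30 + 13×15 + 30×45 + 23×70 + 29×20 + 6×75 = 4685.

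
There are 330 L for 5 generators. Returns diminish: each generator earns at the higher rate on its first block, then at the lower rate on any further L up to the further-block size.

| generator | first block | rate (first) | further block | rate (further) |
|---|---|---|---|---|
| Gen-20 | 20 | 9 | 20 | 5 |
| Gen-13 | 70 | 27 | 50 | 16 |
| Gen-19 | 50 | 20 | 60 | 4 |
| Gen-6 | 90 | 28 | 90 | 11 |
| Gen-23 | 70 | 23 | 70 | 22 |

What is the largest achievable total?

8160

Treat each block as its own option and order by rate: Gen-6/tier1 28 > Gen-13/tier1 27 > Gen-23/tier1 23 > Gen-23/tier2 22 > Gen-19/tier1 20 > Gen-13/tier2 16 > Gen-6/tier2 11 > Gen-20/tier1 9 > Gen-20/tier2 5 > Gen-19/tier2 4.
Fill Gen-6 tier1 block (90 at 28) → 240 left.
Fill Gen-13 tier1 block (70 at 27) → 170 left.
Fill Gen-23 tier1 block (70 at 23) → 100 left.
Gen-23 tier2 at 22: fill all 70 → 30 left.
30 remain; put them into Gen-19 tier1 at 20.
Total = 28×90 + 27×70 + 23×70 + 22×70 + 20×30 = 8160.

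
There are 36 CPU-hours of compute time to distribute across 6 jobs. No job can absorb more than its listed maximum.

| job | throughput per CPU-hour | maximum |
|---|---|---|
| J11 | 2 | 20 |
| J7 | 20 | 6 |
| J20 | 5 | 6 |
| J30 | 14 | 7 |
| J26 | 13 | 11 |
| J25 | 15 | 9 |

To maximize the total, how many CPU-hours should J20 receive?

3

Highest throughput per CPU-hour first: J7 20 > J25 15 > J30 14 > J26 13 > J20 5 > J11 2.
Give J7 6 to hit its cap of 6 → 30 left.
Give J25 9 to hit its cap of 9 → 21 left.
J30: +7 to 7 (cap) → 14 left.
Give J26 11 to hit its cap of 11 → 3 left.
J20: +3 (room for 6) → 3. Pool exhausted.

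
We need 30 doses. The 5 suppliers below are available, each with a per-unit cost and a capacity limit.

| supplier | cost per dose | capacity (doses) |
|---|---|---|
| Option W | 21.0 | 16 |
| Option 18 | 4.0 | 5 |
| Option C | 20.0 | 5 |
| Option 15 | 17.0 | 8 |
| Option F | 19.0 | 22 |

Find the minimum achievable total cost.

Cheapest first:
Take 5 from Option 18 at 4.0 ; need 25 more.
Option 15 (17.0): use full 8 ; 17 doses to go.
Option F (19.0): take the remaining 17 ; done.
Option C, Option W: unused.
Cost = 5×4.0 + 8×17.0 + 17×19.0 = 479.

479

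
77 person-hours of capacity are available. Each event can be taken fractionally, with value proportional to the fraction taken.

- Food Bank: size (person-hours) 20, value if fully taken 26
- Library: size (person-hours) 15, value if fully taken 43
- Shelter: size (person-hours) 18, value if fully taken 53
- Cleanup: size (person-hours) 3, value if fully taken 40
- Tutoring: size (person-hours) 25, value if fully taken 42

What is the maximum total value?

198.8

Best value per unit of size first: Cleanup 40/3≈13.3, Shelter 53/18≈2.94, Library 43/15≈2.87, Tutoring 42/25≈1.68, Food Bank 26/20≈1.3.
All 3 person-hours of Cleanup fit (value 40) — 74 remain.
All 18 person-hours of Shelter fit (value 53) — 56 remain.
All 15 person-hours of Library fit (value 43) — 41 remain.
Take all of Tutoring (25 person-hours, value 42) — 16 person-hours left.
Only 16 person-hours remain; take 16/20 of Food Bank for value 26×16/20 = 20.8.
Total value = 198.8.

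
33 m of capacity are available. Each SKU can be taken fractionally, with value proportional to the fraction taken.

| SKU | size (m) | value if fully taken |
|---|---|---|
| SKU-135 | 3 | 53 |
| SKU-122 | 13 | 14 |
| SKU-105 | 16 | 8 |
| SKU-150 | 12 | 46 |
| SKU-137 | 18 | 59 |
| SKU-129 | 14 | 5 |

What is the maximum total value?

158

Rank by value-to-size ratio: SKU-135 53/3≈17.7, SKU-150 46/12≈3.83, SKU-137 59/18≈3.28, SKU-122 14/13≈1.08, SKU-105 8/16≈0.5, SKU-129 5/14≈0.357.
Take all of SKU-135 (3 m, value 53) — 30 m left.
SKU-150: take in full, 12 m for value 46 — 18 left.
All 18 m of SKU-137 fit (value 59) — 0 remain.
Total value = 158.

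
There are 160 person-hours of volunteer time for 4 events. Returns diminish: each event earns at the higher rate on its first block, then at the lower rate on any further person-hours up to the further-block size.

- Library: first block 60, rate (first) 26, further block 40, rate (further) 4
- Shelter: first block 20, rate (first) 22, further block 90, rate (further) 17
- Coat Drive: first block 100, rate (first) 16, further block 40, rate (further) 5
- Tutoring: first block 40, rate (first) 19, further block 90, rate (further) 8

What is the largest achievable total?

3440

Order all 8 blocks by rate: Library/T1 26 > Shelter/T1 22 > Tutoring/T1 19 > Shelter/T2 17 > Coat Drive/T1 16 > Tutoring/T2 8 > Coat Drive/T2 5 > Library/T2 4.
Library T1 at 26: fill all 60 → 100 left.
Fill Shelter T1 block (20 at 22) → 80 left.
Fill Tutoring T1 block (40 at 19) → 40 left.
Shelter/T2: +40 of 90 at 17; pool empty.
Total = 26×60 + 22×20 + 19×40 + 17×40 = 3440.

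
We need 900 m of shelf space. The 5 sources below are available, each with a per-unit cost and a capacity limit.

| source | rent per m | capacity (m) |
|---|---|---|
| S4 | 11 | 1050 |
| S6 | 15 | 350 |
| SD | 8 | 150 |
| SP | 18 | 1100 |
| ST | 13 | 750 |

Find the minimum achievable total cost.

Fill from the cheapest source first.
SD (8): use full 150 → 750 m to go.
Take 750 from S4 at 11 to finish.
ST, S6, SP: unused.
Cost = 150×8 + 750×11 = 9450.

9450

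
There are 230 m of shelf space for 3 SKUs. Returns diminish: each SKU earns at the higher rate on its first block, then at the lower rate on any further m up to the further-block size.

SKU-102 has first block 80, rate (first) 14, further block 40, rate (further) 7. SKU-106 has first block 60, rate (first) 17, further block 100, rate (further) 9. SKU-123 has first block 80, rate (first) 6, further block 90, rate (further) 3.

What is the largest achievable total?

Order all 6 blocks by rate: SKU-106/tier1 17 > SKU-102/tier1 14 > SKU-106/tier2 9 > SKU-102/tier2 7 > SKU-123/tier1 6 > SKU-123/tier2 3.
SKU-106/tier1 (17): +60 ; 170 left.
Fill SKU-102 tier1 block (80 at 14) ; 90 left.
SKU-106/tier2: +90 of 100 at 9; pool empty.
Total = 17×60 + 14×80 + 9×90 = 2950.

2950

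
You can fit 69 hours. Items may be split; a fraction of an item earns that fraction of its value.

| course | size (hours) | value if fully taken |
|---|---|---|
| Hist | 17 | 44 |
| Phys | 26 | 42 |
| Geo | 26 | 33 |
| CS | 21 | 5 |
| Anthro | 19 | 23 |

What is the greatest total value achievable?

119

Sort by value density: Hist 44/17≈2.59, Phys 42/26≈1.62, Geo 33/26≈1.27, Anthro 23/19≈1.21, CS 5/21≈0.238.
Hist: take in full, 17 hours for value 44 → 52 left.
Take all of Phys (26 hours, value 42) → 26 hours left.
Geo: take in full, 26 hours for value 33 → 0 left.
Total value = 119.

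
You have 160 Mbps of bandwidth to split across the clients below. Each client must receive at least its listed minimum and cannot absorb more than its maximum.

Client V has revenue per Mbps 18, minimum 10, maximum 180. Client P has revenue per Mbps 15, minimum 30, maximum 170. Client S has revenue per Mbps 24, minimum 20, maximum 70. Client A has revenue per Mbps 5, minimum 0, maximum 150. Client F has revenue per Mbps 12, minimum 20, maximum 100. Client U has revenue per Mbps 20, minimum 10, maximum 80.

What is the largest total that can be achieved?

Meeting every minimum uses 10+30+20+0+20+10 = 90 Mbps, leaving 70.
Rank by revenue per Mbps: Client S 24 > Client U 20 > Client V 18 > Client P 15 > Client F 12 > Client A 5.
Client S takes 50 more to reach its cap of 70 → 20 left.
Only 20 left; Client U takes them to reach 30.
Total = 18×10 + 15×30 + 24×70 + 12×20 + 20×30 = 3150.

3150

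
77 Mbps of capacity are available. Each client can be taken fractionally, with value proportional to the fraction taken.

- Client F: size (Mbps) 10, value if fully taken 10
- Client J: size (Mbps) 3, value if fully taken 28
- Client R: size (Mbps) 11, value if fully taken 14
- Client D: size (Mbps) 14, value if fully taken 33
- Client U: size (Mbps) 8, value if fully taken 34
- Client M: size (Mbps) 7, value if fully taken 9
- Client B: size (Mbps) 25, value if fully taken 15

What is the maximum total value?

142.4

Sort by value density: Client J 28/3≈9.33, Client U 34/8≈4.25, Client D 33/14≈2.36, Client M 9/7≈1.29, Client R 14/11≈1.27, Client F 10/10≈1, Client B 15/25≈0.6.
Take all of Client J (3 Mbps, value 28) → 74 Mbps left.
All 8 Mbps of Client U fit (value 34) → 66 remain.
All 14 Mbps of Client D fit (value 33) → 52 remain.
All 7 Mbps of Client M fit (value 9) → 45 remain.
Client R: take in full, 11 Mbps for value 14 → 34 left.
All 10 Mbps of Client F fit (value 10) → 24 remain.
24 Mbps left: a 24/25 share of Client B gives 15×24/25 = 14.4.
Total value = 142.4.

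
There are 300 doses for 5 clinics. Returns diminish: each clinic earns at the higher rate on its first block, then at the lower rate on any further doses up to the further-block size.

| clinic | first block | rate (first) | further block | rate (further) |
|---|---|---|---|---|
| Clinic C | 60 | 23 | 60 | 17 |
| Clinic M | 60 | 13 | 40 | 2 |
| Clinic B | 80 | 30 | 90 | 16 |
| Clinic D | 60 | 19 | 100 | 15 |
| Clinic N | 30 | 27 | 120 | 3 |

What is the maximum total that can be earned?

6910

Rank every tier by rate: Clinic B/T1 30 > Clinic N/T1 27 > Clinic C/T1 23 > Clinic D/T1 19 > Clinic C/T2 17 > Clinic B/T2 16 > Clinic D/T2 15 > Clinic M/T1 13 > Clinic N/T2 3 > Clinic M/T2 2.
Fill Clinic B T1 block (80 at 30) → 220 left.
Clinic N T1 at 27: fill all 30 → 190 left.
Clinic C/T1 (23): +60 → 130 left.
Fill Clinic D T1 block (60 at 19) → 70 left.
Clinic C/T2 (17): +60 → 10 left.
10 remain; put them into Clinic B T2 at 16.
Total = 30×80 + 27×30 + 23×60 + 19×60 + 17×60 + 16×10 = 6910.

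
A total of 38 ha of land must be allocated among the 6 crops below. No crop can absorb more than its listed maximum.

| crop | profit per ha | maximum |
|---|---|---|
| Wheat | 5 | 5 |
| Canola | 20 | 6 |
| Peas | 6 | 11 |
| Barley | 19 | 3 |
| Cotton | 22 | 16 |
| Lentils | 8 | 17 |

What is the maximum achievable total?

Highest profit per ha first: Cotton 22 > Canola 20 > Barley 19 > Lentils 8 > Peas 6 > Wheat 5.
Cotton takes 16 to reach its cap of 16 — 22 left.
Canola takes 6 to reach its cap of 6 — 16 left.
Give Barley 3 to hit its cap of 3 — 13 left.
Lentils has room for 17 but only 13 remain, so it gets 13.
Total = 20×6 + 19×3 + 22×16 + 8×13 = 633.

633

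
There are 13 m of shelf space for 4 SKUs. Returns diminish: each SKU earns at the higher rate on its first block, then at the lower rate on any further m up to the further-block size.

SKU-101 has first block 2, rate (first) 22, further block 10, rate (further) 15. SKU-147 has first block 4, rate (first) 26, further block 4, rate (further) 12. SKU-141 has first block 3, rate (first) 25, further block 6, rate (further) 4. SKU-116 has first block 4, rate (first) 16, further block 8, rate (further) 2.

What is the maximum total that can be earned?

Rank every tier by rate: SKU-147/tier1 26 > SKU-141/tier1 25 > SKU-101/tier1 22 > SKU-116/tier1 16 > SKU-101/tier2 15 > SKU-147/tier2 12 > SKU-141/tier2 4 > SKU-116/tier2 2.
SKU-147/tier1 (26): +4 — 9 left.
SKU-141/tier1 (25): +3 — 6 left.
SKU-101/tier1 (22): +2 — 4 left.
Fill SKU-116 tier1 block (4 at 16) — 0 left.
Total = 26×4 + 25×3 + 22×2 + 16×4 = 287.

287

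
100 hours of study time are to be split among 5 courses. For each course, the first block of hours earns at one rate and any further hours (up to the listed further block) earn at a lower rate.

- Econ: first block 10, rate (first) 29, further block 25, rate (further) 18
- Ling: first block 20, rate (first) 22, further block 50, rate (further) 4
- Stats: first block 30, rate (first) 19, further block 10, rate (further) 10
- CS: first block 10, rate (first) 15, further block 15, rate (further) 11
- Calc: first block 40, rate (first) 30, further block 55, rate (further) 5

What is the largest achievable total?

2500

Order all 10 blocks by rate: Calc/tier1 30 > Econ/tier1 29 > Ling/tier1 22 > Stats/tier1 19 > Econ/tier2 18 > CS/tier1 15 > CS/tier2 11 > Stats/tier2 10 > Calc/tier2 5 > Ling/tier2 4.
Fill Calc tier1 block (40 at 30) — 60 left.
Fill Econ tier1 block (10 at 29) — 50 left.
Ling tier1 at 22: fill all 20 — 30 left.
Stats/tier1 (19): +30 — 0 left.
Total = 30×40 + 29×10 + 22×20 + 19×30 = 2500.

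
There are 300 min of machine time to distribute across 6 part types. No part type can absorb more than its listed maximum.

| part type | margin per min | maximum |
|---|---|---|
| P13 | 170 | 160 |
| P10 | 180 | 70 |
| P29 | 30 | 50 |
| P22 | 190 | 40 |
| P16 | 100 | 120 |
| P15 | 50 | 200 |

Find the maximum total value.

50400

Highest margin per min first: P22 190 > P10 180 > P13 170 > P16 100 > P15 50 > P29 30.
P22 takes 40 to reach its cap of 40 ; 260 left.
P10: +70 to 70 (cap) ; 190 left.
P13 takes 160 to reach its cap of 160 ; 30 left.
P16 has room for 120 but only 30 remain, so it gets 30.
Total = 170×160 + 180×70 + 190×40 + 100×30 = 50400.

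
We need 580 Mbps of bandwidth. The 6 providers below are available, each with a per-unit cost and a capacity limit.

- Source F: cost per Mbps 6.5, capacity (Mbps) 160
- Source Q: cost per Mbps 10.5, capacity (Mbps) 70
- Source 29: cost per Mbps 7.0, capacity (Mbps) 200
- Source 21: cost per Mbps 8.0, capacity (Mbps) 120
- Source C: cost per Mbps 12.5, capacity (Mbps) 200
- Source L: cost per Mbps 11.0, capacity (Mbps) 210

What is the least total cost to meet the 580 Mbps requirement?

4465

Cheapest first:
Take 160 from Source F at 6.5 ; need 420 more.
Take 200 from Source 29 at 7.0 ; need 220 more.
Source 21 (8.0): use full 120 ; 100 Mbps to go.
Source Q at 10.5: take all 70 Mbps ; 30 still needed.
Source L at 11.0: take 30 of its 210 ; requirement met.
Source C: unused.
Cost = 160×6.5 + 200×7.0 + 120×8.0 + 70×10.5 + 30×11.0 = 4465.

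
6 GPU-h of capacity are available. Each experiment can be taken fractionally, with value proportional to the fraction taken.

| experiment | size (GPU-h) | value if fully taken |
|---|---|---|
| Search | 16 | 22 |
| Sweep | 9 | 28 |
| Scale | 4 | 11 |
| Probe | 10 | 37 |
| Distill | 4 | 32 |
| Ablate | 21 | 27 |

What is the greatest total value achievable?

Rank by value-to-size ratio: Distill 32/4≈8, Probe 37/10≈3.7, Sweep 28/9≈3.11, Scale 11/4≈2.75, Search 22/16≈1.38, Ablate 27/21≈1.29.
Take all of Distill (4 GPU-h, value 32) ; 2 GPU-h left.
Only 2 GPU-h remain; take 2/10 of Probe for value 37×2/10 = 7.4.
Total value = 39.4.

39.4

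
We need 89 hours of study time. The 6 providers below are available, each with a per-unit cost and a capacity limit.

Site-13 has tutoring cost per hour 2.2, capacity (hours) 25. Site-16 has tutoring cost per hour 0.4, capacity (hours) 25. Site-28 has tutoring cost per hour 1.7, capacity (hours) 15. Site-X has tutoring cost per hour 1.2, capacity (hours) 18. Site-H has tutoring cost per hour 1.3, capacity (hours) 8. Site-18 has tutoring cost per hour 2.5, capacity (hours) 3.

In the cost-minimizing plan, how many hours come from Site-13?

Fill from the cheapest provider first.
Take 25 from Site-16 at 0.4 — need 64 more.
Take 18 from Site-X at 1.2 — need 46 more.
Site-H (1.3): use full 8 — 38 hours to go.
Take 15 from Site-28 at 1.7 — need 23 more.
Site-13 (2.2): take the remaining 23 — done.
Site-18: unused.

23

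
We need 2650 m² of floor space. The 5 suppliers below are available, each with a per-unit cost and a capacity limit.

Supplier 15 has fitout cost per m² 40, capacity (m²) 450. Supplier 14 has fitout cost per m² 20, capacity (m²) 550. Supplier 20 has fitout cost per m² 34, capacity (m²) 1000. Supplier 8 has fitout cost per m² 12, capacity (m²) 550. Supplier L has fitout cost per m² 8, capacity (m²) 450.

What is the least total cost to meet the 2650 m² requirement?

Use suppliers in increasing cost order.
Supplier L (8): use full 450 → 2200 m² to go.
Take 550 from Supplier 8 at 12 → need 1650 more.
Supplier 14 at 20: take all 550 m² → 1100 still needed.
Supplier 20 (34): use full 1000 → 100 m² to go.
Take 100 from Supplier 15 at 40 to finish.
Cost = 450×8 + 550×12 + 550×20 + 1000×34 + 100×40 = 59200.

59200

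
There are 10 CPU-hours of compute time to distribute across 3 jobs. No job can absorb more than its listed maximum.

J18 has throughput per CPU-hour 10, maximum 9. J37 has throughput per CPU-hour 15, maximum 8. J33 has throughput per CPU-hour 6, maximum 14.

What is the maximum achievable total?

Order the jobs by throughput per CPU-hour: J37 15 > J18 10 > J33 6.
J37 takes 8 to reach its cap of 8 → 2 left.
J18: +2 (room for 9) → 2. Pool exhausted.
Total = 10×2 + 15×8 = 140.

140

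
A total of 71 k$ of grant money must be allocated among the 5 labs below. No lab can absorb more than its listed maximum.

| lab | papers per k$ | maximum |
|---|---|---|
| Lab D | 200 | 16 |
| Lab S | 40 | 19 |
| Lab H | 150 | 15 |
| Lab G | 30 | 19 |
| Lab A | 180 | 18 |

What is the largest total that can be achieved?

9540

Highest papers per k$ first: Lab D 200 > Lab A 180 > Lab H 150 > Lab S 40 > Lab G 30.
Lab D: +16 to 16 (cap) ; 55 left.
Lab A: +18 to 18 (cap) ; 37 left.
Lab H takes 15 to reach its cap of 15 ; 22 left.
Lab S: +19 to 19 (cap) ; 3 left.
Lab G has room for 19 but only 3 remain, so it gets 3.
Total = 200×16 + 40×19 + 150×15 + 30×3 + 180×18 = 9540.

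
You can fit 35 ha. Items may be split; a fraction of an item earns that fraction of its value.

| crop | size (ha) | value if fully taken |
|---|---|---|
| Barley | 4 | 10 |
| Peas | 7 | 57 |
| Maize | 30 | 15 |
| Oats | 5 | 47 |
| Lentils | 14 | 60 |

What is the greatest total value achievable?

Best value per unit of size first: Oats 47/5≈9.4, Peas 57/7≈8.14, Lentils 60/14≈4.29, Barley 10/4≈2.5, Maize 15/30≈0.5.
Take all of Oats (5 ha, value 47) → 30 ha left.
All 7 ha of Peas fit (value 57) → 23 remain.
All 14 ha of Lentils fit (value 60) → 9 remain.
Take all of Barley (4 ha, value 10) → 5 ha left.
Fill the last 5 ha with part of Maize: 5/30 of it earns 2.5.
Total value = 176.5.

176.5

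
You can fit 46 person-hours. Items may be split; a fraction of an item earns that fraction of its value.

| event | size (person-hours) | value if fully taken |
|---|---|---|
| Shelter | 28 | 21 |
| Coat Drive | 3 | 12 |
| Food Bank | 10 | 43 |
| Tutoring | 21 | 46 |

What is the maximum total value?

110

Best value per unit of size first: Food Bank 43/10≈4.3, Coat Drive 12/3≈4, Tutoring 46/21≈2.19, Shelter 21/28≈0.75.
Take all of Food Bank (10 person-hours, value 43) — 36 person-hours left.
All 3 person-hours of Coat Drive fit (value 12) — 33 remain.
Tutoring: take in full, 21 person-hours for value 46 — 12 left.
Only 12 person-hours remain; take 12/28 of Shelter for value 21×12/28 = 9.
Total value = 110.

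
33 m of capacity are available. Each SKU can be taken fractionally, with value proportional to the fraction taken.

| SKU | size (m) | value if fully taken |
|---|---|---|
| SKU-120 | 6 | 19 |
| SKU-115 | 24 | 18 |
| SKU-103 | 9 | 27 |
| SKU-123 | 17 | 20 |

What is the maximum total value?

Sort by value density: SKU-120 19/6≈3.17, SKU-103 27/9≈3, SKU-123 20/17≈1.18, SKU-115 18/24≈0.75.
SKU-120: take in full, 6 m for value 19 — 27 left.
All 9 m of SKU-103 fit (value 27) — 18 remain.
All 17 m of SKU-123 fit (value 20) — 1 remain.
Fill the last 1 m with part of SKU-115: 1/24 of it earns 0.75.
Total value = 66.75.

66.75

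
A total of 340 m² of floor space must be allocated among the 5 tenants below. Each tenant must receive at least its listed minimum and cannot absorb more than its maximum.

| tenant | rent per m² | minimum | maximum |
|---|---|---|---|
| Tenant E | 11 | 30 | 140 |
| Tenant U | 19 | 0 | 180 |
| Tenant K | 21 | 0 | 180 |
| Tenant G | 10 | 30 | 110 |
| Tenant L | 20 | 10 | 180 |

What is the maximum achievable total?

6410

Meeting every minimum uses 30+0+0+30+10 = 70 m², leaving 270.
Rank by rent per m²: Tenant K 21 > Tenant L 20 > Tenant U 19 > Tenant E 11 > Tenant G 10.
Tenant K takes 180 more to reach its cap of 180 — 90 left.
Tenant L has room for 170 more but only 90 remain, so it gets 100.
Total = 11×30 + 21×180 + 10×30 + 20×100 = 6410.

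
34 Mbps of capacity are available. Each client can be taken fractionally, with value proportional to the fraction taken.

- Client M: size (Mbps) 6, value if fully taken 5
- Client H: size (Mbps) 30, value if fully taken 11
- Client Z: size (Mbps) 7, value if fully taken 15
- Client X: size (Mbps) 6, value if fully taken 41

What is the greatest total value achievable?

Best value per unit of size first: Client X 41/6≈6.83, Client Z 15/7≈2.14, Client M 5/6≈0.833, Client H 11/30≈0.367.
All 6 Mbps of Client X fit (value 41) — 28 remain.
All 7 Mbps of Client Z fit (value 15) — 21 remain.
Client M: take in full, 6 Mbps for value 5 — 15 left.
Fill the last 15 Mbps with part of Client H: 15/30 of it earns 5.5.
Total value = 66.5.

66.5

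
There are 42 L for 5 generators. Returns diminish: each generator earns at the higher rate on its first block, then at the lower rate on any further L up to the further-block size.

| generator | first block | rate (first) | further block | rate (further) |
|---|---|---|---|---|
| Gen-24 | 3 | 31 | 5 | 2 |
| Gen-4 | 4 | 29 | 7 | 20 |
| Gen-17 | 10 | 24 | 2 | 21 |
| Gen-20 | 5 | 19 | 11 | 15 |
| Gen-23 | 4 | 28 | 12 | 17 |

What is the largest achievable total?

Treat each block as its own option and order by rate: Gen-24/tier1 31 > Gen-4/tier1 29 > Gen-23/tier1 28 > Gen-17/tier1 24 > Gen-17/tier2 21 > Gen-4/tier2 20 > Gen-20/tier1 19 > Gen-23/tier2 17 > Gen-20/tier2 15 > Gen-24/tier2 2.
Gen-24 tier1 at 31: fill all 3 ; 39 left.
Gen-4/tier1 (29): +4 ; 35 left.
Gen-23/tier1 (28): +4 ; 31 left.
Gen-17/tier1 (24): +10 ; 21 left.
Gen-17 tier2 at 21: fill all 2 ; 19 left.
Gen-4 tier2 at 20: fill all 7 ; 12 left.
Fill Gen-20 tier1 block (5 at 19) ; 7 left.
Gen-23 tier2 at 17: only 7 left, fill 7.
Total = 31×3 + 29×4 + 28×4 + 24×10 + 21×2 + 20×7 + 19×5 + 17×7 = 957.

957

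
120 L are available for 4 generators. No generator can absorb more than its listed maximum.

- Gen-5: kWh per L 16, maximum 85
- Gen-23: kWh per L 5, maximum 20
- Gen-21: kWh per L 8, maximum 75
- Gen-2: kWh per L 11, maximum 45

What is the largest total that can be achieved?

1745

Order the generators by kWh per L: Gen-5 16 > Gen-2 11 > Gen-21 8 > Gen-23 5.
Gen-5: +85 to 85 (cap) ; 35 left.
Gen-2: +35 (room for 45) → 35. Pool exhausted.
Total = 16×85 + 11×35 = 1745.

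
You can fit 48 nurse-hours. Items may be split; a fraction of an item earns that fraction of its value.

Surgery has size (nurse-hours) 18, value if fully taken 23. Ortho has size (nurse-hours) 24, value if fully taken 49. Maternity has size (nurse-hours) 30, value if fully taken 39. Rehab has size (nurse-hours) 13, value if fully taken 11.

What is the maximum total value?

Best value per unit of size first: Ortho 49/24≈2.04, Maternity 39/30≈1.3, Surgery 23/18≈1.28, Rehab 11/13≈0.846.
Ortho: take in full, 24 nurse-hours for value 49 — 24 left.
24 nurse-hours left: a 24/30 share of Maternity gives 39×24/30 = 31.2.
Total value = 80.2.

80.2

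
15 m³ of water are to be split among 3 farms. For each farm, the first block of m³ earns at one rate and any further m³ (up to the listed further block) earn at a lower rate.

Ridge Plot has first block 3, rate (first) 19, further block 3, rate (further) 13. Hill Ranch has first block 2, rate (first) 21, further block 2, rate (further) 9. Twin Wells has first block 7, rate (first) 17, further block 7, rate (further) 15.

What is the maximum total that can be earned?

263

Treat each block as its own option and order by rate: Hill Ranch/first 21 > Ridge Plot/first 19 > Twin Wells/first 17 > Twin Wells/second 15 > Ridge Plot/second 13 > Hill Ranch/second 9.
Hill Ranch/first (21): +2 → 13 left.
Ridge Plot first at 19: fill all 3 → 10 left.
Twin Wells/first (17): +7 → 3 left.
3 remain; put them into Twin Wells second at 15.
Total = 21×2 + 19×3 + 17×7 + 15×3 = 263.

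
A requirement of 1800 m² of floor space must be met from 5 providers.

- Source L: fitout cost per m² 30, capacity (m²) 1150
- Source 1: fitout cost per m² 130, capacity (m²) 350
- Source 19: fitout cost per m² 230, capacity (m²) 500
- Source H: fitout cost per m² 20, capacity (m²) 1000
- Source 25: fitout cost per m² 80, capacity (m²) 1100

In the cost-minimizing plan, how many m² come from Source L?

Fill from the cheapest provider first.
Source H at 20: take all 1000 m² — 800 still needed.
Source L (30): take the remaining 800 — done.
Source 25, Source 1, Source 19: unused.

800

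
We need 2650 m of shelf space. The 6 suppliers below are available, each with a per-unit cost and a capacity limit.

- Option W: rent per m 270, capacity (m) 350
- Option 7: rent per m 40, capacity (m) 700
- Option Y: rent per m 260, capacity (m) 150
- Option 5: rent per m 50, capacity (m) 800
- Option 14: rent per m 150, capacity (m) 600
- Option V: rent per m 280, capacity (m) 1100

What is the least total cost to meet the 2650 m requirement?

305500

Fill from the cheapest supplier first.
Option 7 at 40: take all 700 m → 1950 still needed.
Option 5 (50): use full 800 → 1150 m to go.
Take 600 from Option 14 at 150 → need 550 more.
Option Y (260): use full 150 → 400 m to go.
Take 350 from Option W at 270 → need 50 more.
Take 50 from Option V at 280 to finish.
Cost = 700×40 + 800×50 + 600×150 + 150×260 + 350×270 + 50×280 = 305500.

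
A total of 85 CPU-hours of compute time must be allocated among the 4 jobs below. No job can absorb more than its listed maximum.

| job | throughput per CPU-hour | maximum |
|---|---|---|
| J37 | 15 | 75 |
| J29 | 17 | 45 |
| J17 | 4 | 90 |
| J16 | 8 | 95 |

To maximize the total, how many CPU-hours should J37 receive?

Highest throughput per CPU-hour first: J29 17 > J37 15 > J16 8 > J17 4.
Give J29 45 to hit its cap of 45 → 40 left.
Only 40 left; J37 takes them to reach 40.

40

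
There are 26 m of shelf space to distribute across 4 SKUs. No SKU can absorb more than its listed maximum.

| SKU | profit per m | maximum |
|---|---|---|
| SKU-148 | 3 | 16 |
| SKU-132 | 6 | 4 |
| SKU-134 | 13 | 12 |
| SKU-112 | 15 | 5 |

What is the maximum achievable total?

270

Order the SKUs by profit per m: SKU-112 15 > SKU-134 13 > SKU-132 6 > SKU-148 3.
Give SKU-112 5 to hit its cap of 5 — 21 left.
Give SKU-134 12 to hit its cap of 12 — 9 left.
Give SKU-132 4 to hit its cap of 4 — 5 left.
Only 5 left; SKU-148 takes them to reach 5.
Total = 3×5 + 6×4 + 13×12 + 15×5 = 270.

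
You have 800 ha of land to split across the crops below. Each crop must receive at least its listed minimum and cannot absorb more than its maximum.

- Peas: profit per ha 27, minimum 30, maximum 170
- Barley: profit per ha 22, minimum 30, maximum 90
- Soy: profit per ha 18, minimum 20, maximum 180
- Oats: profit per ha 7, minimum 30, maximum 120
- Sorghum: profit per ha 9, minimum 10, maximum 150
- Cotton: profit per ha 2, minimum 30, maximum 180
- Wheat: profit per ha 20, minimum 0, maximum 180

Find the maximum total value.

14760

Meeting every minimum uses 30+30+20+30+10+30+0 = 150 ha, leaving 650.
Order the crops by profit per ha: Peas 27 > Barley 22 > Wheat 20 > Soy 18 > Sorghum 9 > Oats 7 > Cotton 2.
Peas takes 140 more to reach its cap of 170 — 510 left.
Barley: +60 to 90 (cap) — 450 left.
Wheat takes 180 more to reach its cap of 180 — 270 left.
Give Soy 160 more to hit its cap of 180 — 110 left.
Sorghum: +110 (room for 140) → 120. Pool exhausted.
Total = 27×170 + 22×90 + 18×180 + 7×30 + 9×120 + 2×30 + 20×180 = 14760.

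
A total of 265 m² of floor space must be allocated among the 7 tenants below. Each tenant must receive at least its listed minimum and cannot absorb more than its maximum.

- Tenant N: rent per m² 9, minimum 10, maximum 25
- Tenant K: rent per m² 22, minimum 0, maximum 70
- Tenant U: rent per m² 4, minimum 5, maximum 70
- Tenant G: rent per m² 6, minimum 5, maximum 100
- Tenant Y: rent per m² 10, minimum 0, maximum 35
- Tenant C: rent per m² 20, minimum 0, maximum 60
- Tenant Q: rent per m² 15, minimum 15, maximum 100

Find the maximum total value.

Meeting every minimum uses 10+0+5+5+0+0+15 = 35 m², leaving 230.
Highest rent per m² first: Tenant K 22 > Tenant C 20 > Tenant Q 15 > Tenant Y 10 > Tenant N 9 > Tenant G 6 > Tenant U 4.
Give Tenant K 70 more to hit its cap of 70 — 160 left.
Tenant C: +60 to 60 (cap) — 100 left.
Tenant Q: +85 to 100 (cap) — 15 left.
Tenant Y: +15 (room for 35) → 15. Pool exhausted.
Total = 9×10 + 22×70 + 4×5 + 6×5 + 10×15 + 20×60 + 15×100 = 4530.

4530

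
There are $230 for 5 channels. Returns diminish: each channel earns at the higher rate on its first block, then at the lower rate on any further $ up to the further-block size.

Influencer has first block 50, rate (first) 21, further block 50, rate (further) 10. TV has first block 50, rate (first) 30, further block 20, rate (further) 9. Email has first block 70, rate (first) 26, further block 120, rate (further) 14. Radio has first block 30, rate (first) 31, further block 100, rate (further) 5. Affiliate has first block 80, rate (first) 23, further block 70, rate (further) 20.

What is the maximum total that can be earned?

6090

Rank every tier by rate: Radio/first 31 > TV/first 30 > Email/first 26 > Affiliate/first 23 > Influencer/first 21 > Affiliate/second 20 > Email/second 14 > Influencer/second 10 > TV/second 9 > Radio/second 5.
Radio first at 31: fill all 30 ; 200 left.
TV first at 30: fill all 50 ; 150 left.
Email first at 26: fill all 70 ; 80 left.
Fill Affiliate first block (80 at 23) ; 0 left.
Total = 31×30 + 30×50 + 26×70 + 23×80 = 6090.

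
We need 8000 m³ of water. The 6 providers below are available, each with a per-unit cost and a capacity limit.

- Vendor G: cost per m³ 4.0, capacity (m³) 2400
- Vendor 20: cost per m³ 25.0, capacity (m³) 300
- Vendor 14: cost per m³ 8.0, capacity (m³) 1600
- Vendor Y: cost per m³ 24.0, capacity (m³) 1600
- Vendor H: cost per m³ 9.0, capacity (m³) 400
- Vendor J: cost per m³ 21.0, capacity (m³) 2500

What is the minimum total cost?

104900

Fill from the cheapest provider first.
Vendor G at 4.0: take all 2400 m³ → 5600 still needed.
Vendor 14 (8.0): use full 1600 → 4000 m³ to go.
Take 400 from Vendor H at 9.0 → need 3600 more.
Vendor J (21.0): use full 2500 → 1100 m³ to go.
Vendor Y at 24.0: take 1100 of its 1600 → requirement met.
Vendor 20: unused.
Cost = 2400×4.0 + 1600×8.0 + 400×9.0 + 2500×21.0 + 1100×24.0 = 104900.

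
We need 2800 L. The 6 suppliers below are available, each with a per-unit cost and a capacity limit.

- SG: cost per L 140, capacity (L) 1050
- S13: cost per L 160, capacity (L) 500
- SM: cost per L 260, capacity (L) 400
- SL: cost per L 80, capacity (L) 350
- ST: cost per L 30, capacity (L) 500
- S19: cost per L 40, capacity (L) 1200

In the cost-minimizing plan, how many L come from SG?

Cheapest first:
ST (30): use full 500 ; 2300 L to go.
S19 (40): use full 1200 ; 1100 L to go.
Take 350 from SL at 80 ; need 750 more.
SG (140): take the remaining 750 ; done.
S13, SM: unused.

750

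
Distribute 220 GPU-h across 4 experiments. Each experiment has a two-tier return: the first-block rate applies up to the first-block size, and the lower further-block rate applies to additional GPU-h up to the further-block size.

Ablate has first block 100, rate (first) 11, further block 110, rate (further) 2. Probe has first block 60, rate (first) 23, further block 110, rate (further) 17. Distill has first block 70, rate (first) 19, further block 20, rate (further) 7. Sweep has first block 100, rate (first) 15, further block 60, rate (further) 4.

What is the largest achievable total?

4240

Treat each block as its own option and order by rate: Probe/T1 23 > Distill/T1 19 > Probe/T2 17 > Sweep/T1 15 > Ablate/T1 11 > Distill/T2 7 > Sweep/T2 4 > Ablate/T2 2.
Fill Probe T1 block (60 at 23) — 160 left.
Distill T1 at 19: fill all 70 — 90 left.
Probe T2 at 17: only 90 left, fill 90.
Total = 23×60 + 19×70 + 17×90 = 4240.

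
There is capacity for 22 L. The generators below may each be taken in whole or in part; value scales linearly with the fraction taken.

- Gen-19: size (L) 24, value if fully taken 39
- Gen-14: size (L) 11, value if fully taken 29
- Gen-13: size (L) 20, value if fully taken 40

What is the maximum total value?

51

Sort by value density: Gen-14 29/11≈2.64, Gen-13 40/20≈2, Gen-19 39/24≈1.62.
All 11 L of Gen-14 fit (value 29) → 11 remain.
Fill the last 11 L with part of Gen-13: 11/20 of it earns 22.
Total value = 51.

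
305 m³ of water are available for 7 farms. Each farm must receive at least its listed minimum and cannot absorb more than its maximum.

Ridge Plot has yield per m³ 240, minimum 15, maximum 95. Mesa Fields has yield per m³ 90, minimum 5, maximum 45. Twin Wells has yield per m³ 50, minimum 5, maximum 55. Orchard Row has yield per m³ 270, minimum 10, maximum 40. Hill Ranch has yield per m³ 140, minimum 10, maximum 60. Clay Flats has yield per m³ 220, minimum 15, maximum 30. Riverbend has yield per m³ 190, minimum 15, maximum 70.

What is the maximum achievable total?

62600

Meeting every minimum uses 15+5+5+10+10+15+15 = 75 m³, leaving 230.
Rank by yield per m³: Orchard Row 270 > Ridge Plot 240 > Clay Flats 220 > Riverbend 190 > Hill Ranch 140 > Mesa Fields 90 > Twin Wells 50.
Give Orchard Row 30 more to hit its cap of 40 → 200 left.
Ridge Plot: +80 to 95 (cap) → 120 left.
Give Clay Flats 15 more to hit its cap of 30 → 105 left.
Riverbend takes 55 more to reach its cap of 70 → 50 left.
Hill Ranch takes 50 more to reach its cap of 60 → 0 left.
Total = 240×95 + 90×5 + 50×5 + 270×40 + 140×60 + 220×30 + 190×70 = 62600.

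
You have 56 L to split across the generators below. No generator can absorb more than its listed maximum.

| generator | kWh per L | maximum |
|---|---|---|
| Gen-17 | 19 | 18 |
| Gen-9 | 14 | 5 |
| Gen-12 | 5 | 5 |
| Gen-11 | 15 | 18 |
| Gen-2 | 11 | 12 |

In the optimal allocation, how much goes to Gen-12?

3

Rank by kWh per L: Gen-17 19 > Gen-11 15 > Gen-9 14 > Gen-2 11 > Gen-12 5.
Give Gen-17 18 to hit its cap of 18 → 38 left.
Gen-11 takes 18 to reach its cap of 18 → 20 left.
Gen-9: +5 to 5 (cap) → 15 left.
Gen-2 takes 12 to reach its cap of 12 → 3 left.
Gen-12: +3 (room for 5) → 3. Pool exhausted.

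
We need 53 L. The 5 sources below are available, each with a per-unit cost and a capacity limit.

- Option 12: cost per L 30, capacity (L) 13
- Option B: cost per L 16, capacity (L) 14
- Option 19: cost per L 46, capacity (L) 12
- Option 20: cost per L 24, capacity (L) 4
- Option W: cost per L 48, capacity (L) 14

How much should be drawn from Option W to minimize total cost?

Cheapest first:
Take 14 from Option B at 16 → need 39 more.
Option 20 at 24: take all 4 L → 35 still needed.
Option 12 at 30: take all 13 L → 22 still needed.
Take 12 from Option 19 at 46 → need 10 more.
Option W at 48: take 10 of its 14 → requirement met.

10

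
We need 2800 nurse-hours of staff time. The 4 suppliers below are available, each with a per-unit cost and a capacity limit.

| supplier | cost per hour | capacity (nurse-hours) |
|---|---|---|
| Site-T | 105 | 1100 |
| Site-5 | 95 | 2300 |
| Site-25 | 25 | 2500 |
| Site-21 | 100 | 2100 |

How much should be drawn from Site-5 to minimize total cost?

Use suppliers in increasing cost order.
Take 2500 from Site-25 at 25 → need 300 more.
Site-5 at 95: take 300 of its 2300 → requirement met.
Site-21, Site-T: unused.

300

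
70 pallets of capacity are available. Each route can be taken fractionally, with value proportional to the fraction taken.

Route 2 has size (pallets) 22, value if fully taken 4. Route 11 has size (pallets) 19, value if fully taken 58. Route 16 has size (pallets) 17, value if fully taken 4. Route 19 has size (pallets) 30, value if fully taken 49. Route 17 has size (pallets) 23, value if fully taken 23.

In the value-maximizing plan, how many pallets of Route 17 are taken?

21

Rank by value-to-size ratio: Route 11 58/19≈3.05, Route 19 49/30≈1.63, Route 17 23/23≈1, Route 16 4/17≈0.235, Route 2 4/22≈0.182.
Take all of Route 11 (19 pallets, value 58) ; 51 pallets left.
Take all of Route 19 (30 pallets, value 49) ; 21 pallets left.
Only 21 pallets remain; take 21/23 of Route 17 for value 23×21/23 = 21.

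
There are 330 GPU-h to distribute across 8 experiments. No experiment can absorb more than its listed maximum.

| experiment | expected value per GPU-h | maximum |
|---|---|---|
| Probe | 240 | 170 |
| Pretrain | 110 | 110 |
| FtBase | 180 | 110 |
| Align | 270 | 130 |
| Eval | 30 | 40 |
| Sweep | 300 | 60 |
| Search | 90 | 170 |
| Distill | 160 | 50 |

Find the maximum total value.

Order the experiments by expected value per GPU-h: Sweep 300 > Align 270 > Probe 240 > FtBase 180 > Distill 160 > Pretrain 110 > Search 90 > Eval 30.
Give Sweep 60 to hit its cap of 60 → 270 left.
Align: +130 to 130 (cap) → 140 left.
Probe: +140 (room for 170) → 140. Pool exhausted.
Total = 240×140 + 270×130 + 300×60 = 86700.

86700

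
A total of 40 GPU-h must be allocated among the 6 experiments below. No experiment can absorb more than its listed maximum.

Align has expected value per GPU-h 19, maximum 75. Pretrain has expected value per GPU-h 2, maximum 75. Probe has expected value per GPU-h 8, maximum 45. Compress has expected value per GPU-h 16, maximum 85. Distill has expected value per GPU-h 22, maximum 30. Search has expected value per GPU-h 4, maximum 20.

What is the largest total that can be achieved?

Highest expected value per GPU-h first: Distill 22 > Align 19 > Compress 16 > Probe 8 > Search 4 > Pretrain 2.
Give Distill 30 to hit its cap of 30 → 10 left.
Only 10 left; Align takes them to reach 10.
Total = 19×10 + 22×30 = 850.

850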